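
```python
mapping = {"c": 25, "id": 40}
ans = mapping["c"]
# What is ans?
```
Trace:
  mapping={'c': 25, 'id': 40}
  mapping={'c': 25, 'id': 40}, ans=25

Final answer: 25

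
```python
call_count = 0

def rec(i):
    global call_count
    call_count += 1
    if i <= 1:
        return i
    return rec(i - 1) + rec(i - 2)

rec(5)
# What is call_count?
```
Call trace (a repeated sub-call is expanded the first time; later identical calls just restate its return value):
rec(i=5)
  rec(i=4)
    rec(i=3)
      rec(i=2)
        rec(i=1)
        -> return 1
        rec(i=0)
        -> return 0
      -> return 1
      rec(i=1)
      -> return 1
    -> return 2
    rec(i=2) -> return 1  (same call as traced above)
  -> return 3
  rec(i=3) -> return 2  (same call as traced above)
-> return 5

call_count is incremented once per call, so count the calls in each subtree. Let C(i) = number of calls made by rec(i).
C(0) = C(1) = 1 (base case, no recursion); C(i) = 1 + C(i - 1) + C(i - 2) otherwise.
C(2) = 1 + C(1) + C(0) = 1 + 1 + 1 = 3
C(3) = 1 + C(2) + C(1) = 1 + 3 + 1 = 5
C(4) = 1 + C(3) + C(2) = 1 + 5 + 3 = 9
C(5) = 1 + C(4) + C(3) = 1 + 9 + 5 = 15
call_count = C(5) = 15

Final answer: 15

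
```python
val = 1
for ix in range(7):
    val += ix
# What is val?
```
Trace:
  val=1
  val=1, ix=0
  val=2, ix=1
  val=4, ix=2
  val=7, ix=3
  val=11, ix=4
  val=16, ix=5
  val=22, ix=6

Final answer: 22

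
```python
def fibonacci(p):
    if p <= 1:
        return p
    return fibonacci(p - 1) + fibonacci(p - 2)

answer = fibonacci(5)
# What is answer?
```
Call trace (a repeated sub-call is expanded the first time; later identical calls just restate its return value):
fibonacci(p=5)
  fibonacci(p=4)
    fibonacci(p=3)
      fibonacci(p=2)
        fibonacci(p=1)
        -> return 1
        fibonacci(p=0)
        -> return 0
      -> return 1
      fibonacci(p=1)
      -> return 1
    -> return 2
    fibonacci(p=2) -> return 1  (same call as traced above)
  -> return 3
  fibonacci(p=3) -> return 2  (same call as traced above)
-> return 5

Final answer: 5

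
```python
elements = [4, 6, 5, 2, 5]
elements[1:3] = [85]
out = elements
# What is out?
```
Trace:
  elements=[4, 6, 5, 2, 5]
  elements=[4, 85, 2, 5]
  elements=[4, 85, 2, 5], out=[4, 85, 2, 5]

Final answer: [4, 85, 2, 5]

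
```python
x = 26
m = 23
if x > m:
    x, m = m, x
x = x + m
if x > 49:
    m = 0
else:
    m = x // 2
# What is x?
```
Trace:
  x=26
  x=26, m=23
  x=23, m=26
  x=49, m=26
  x=49, m=24

Final answer: 49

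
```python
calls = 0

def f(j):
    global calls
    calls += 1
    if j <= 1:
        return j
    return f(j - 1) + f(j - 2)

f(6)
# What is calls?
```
Call trace (a repeated sub-call is expanded the first time; later identical calls just restate its return value):
f(j=6)
  f(j=5)
    f(j=4)
      f(j=3)
        f(j=2)
          f(j=1)
          -> return 1
          f(j=0)
          -> return 0
        -> return 1
        f(j=1)
        -> return 1
      -> return 2
      f(j=2) -> return 1  (same call as traced above)
    -> return 3
    f(j=3) -> return 2  (same call as traced above)
  -> return 5
  f(j=4) -> return 3  (same call as traced above)
-> return 8

calls is incremented once per call, so count the calls in each subtree. Let C(j) = number of calls made by f(j).
C(0) = C(1) = 1 (base case, no recursion); C(j) = 1 + C(j - 1) + C(j - 2) otherwise.
C(2) = 1 + C(1) + C(0) = 1 + 1 + 1 = 3
C(3) = 1 + C(2) + C(1) = 1 + 3 + 1 = 5
C(4) = 1 + C(3) + C(2) = 1 + 5 + 3 = 9
C(5) = 1 + C(4) + C(3) = 1 + 9 + 5 = 15
C(6) = 1 + C(5) + C(4) = 1 + 15 + 9 = 25
calls = C(6) = 25

Final answer: 25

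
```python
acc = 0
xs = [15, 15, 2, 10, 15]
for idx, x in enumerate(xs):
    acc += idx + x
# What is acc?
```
Trace:
  acc=0
  acc=15, idx=0, x=15
  acc=31, idx=1, x=15
  acc=35, idx=2, x=2
  acc=48, idx=3, x=10
  acc=67, idx=4, x=15

Final answer: 67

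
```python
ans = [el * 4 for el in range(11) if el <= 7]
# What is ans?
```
Trace:
  el=0
  el=1
  el=2
  el=3
  el=4
  el=5
  el=6
  el=7
  el=8
  el=9
  el=10
  ans=[0, 4, 8, 12, 16, 20, 24, 28]

Final answer: [0, 4, 8, 12, 16, 20, 24, 28]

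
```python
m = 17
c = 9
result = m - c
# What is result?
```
Trace:
  m=17
  m=17, c=9
  m=17, c=9, result=8

Final answer: 8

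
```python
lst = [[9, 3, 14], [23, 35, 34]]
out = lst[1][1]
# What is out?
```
Trace:
  lst=[[9, 3, 14], [23, 35, 34]]
  lst=[[9, 3, 14], [23, 35, 34]], out=35

Final answer: 35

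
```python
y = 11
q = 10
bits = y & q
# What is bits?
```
Trace:
  y=11
  y=11, q=10
  y=11, q=10, bits=10

Final answer: 10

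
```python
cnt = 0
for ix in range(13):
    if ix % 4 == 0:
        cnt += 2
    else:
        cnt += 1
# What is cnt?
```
Trace:
  cnt=0
  cnt=2, ix=0
  cnt=3, ix=1
  cnt=4, ix=2
  cnt=5, ix=3
  cnt=7, ix=4
  cnt=8, ix=5
  cnt=9, ix=6
  cnt=10, ix=7
  cnt=12, ix=8
  cnt=13, ix=9
  cnt=14, ix=10
  cnt=15, ix=11
  cnt=17, ix=12

Final answer: 17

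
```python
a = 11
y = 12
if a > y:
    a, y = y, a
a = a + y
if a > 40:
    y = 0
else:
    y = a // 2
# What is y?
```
Trace:
  a=11
  a=11, y=12
  a=11, y=12
  a=23, y=12
  a=23, y=11

Final answer: 11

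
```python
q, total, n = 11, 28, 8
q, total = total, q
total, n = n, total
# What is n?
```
Trace:
  q=11, total=28, n=8
  q=28, total=11, n=8
  q=28, total=8, n=11

Final answer: 11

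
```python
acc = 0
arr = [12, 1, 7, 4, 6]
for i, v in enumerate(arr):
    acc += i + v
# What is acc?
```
Trace:
  acc=0
  acc=12, i=0, v=12
  acc=14, i=1, v=1
  acc=23, i=2, v=7
  acc=30, i=3, v=4
  acc=40, i=4, v=6

Final answer: 40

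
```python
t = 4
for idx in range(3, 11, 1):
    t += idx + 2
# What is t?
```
Trace:
  t=4
  t=9, idx=3
  t=15, idx=4
  t=22, idx=5
  t=30, idx=6
  t=39, idx=7
  t=49, idx=8
  t=60, idx=9
  t=72, idx=10

Final answer: 72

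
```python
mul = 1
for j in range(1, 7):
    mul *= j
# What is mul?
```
Trace:
  mul=1
  mul=1, j=1
  mul=2, j=2
  mul=6, j=3
  mul=24, j=4
  mul=120, j=5
  mul=720, j=6

Final answer: 720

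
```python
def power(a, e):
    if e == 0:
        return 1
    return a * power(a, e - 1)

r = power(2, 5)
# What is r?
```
Call trace:
power(a=2, e=5)
  power(a=2, e=4)
    power(a=2, e=3)
      power(a=2, e=2)
        power(a=2, e=1)
          power(a=2, e=0)
          -> return 1
        -> return 2
      -> return 4
    -> return 8
  -> return 16
-> return 32

Final answer: 32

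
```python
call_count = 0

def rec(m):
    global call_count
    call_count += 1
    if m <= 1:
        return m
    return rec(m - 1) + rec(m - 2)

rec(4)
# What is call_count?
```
Call trace (a repeated sub-call is expanded the first time; later identical calls just restate its return value):
rec(m=4)
  rec(m=3)
    rec(m=2)
      rec(m=1)
      -> return 1
      rec(m=0)
      -> return 0
    -> return 1
    rec(m=1)
    -> return 1
  -> return 2
  rec(m=2) -> return 1  (same call as traced above)
-> return 3

call_count is incremented once per call, so count the calls in each subtree. Let C(m) = number of calls made by rec(m).
C(0) = C(1) = 1 (base case, no recursion); C(m) = 1 + C(m - 1) + C(m - 2) otherwise.
C(2) = 1 + C(1) + C(0) = 1 + 1 + 1 = 3
C(3) = 1 + C(2) + C(1) = 1 + 3 + 1 = 5
C(4) = 1 + C(3) + C(2) = 1 + 5 + 3 = 9
call_count = C(4) = 9

Final answer: 9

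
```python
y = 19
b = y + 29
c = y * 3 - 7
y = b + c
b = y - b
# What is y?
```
Trace:
  y=19
  y=19, b=48
  y=19, b=48, c=50
  y=98, b=48, c=50
  y=98, b=50, c=50

Final answer: 98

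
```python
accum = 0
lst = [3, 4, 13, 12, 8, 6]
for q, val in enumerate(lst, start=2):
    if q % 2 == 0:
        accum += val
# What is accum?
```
Trace:
  accum=0
  accum=3, q=2, val=3
  accum=3, q=3, val=4
  accum=16, q=4, val=13
  accum=16, q=5, val=12
  accum=24, q=6, val=8
  accum=24, q=7, val=6

Final answer: 24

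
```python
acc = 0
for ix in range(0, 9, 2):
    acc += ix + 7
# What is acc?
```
Trace:
  acc=0
  acc=7, ix=0
  acc=16, ix=2
  acc=27, ix=4
  acc=40, ix=6
  acc=55, ix=8

Final answer: 55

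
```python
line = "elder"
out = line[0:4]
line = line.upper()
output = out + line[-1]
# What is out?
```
Trace:
  line='elder'
  line='elder', out='elde'
  line='ELDER', out='elde'
  line='ELDER', out='elde', output='eldeR'

Final answer: 'elde'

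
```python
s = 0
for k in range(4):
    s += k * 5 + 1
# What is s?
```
Trace:
  s=0
  s=1, k=0
  s=7, k=1
  s=18, k=2
  s=34, k=3

Final answer: 34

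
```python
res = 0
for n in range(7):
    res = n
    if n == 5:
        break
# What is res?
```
Trace:
  res=0
  res=0, n=0
  res=1, n=1
  res=2, n=2
  res=3, n=3
  res=4, n=4
  res=5, n=5

Final answer: 5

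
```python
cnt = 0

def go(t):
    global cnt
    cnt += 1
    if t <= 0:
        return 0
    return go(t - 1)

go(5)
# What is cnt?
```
Call trace:
go(t=5)
  go(t=4)
    go(t=3)
      go(t=2)
        go(t=1)
          go(t=0)
          -> return 0
        -> return 0
      -> return 0
    -> return 0
  -> return 0
-> return 0

cnt is incremented once per call. go is entered once for each t = 5, 4, 3, 2, 1, 0 (the t <= 0 call returns without recursing), i.e. 5 + 1 calls.
cnt = 6

Final answer: 6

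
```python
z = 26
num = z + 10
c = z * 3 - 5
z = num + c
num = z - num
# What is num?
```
Trace:
  z=26
  z=26, num=36
  z=26, num=36, c=73
  z=109, num=36, c=73
  z=109, num=73, c=73

Final answer: 73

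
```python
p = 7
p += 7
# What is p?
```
Trace:
  p=7
  p=14

Final answer: 14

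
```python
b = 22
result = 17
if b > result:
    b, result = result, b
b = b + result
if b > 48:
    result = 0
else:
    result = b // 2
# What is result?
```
Trace:
  b=22
  b=22, result=17
  b=17, result=22
  b=39, result=22
  b=39, result=19

Final answer: 19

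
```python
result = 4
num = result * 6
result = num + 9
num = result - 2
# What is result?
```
Trace:
  result=4
  result=4, num=24
  result=33, num=24
  result=33, num=31

Final answer: 33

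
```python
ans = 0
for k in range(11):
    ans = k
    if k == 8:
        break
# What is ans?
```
Trace:
  ans=0
  ans=0, k=0
  ans=1, k=1
  ans=2, k=2
  ans=3, k=3
  ans=4, k=4
  ans=5, k=5
  ans=6, k=6
  ans=7, k=7
  ans=8, k=8

Final answer: 8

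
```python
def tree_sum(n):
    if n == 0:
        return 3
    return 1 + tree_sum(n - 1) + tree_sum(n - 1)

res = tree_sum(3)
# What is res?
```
Call trace (a repeated sub-call is expanded the first time; later identical calls just restate its return value):
tree_sum(n=3)
  tree_sum(n=2)
    tree_sum(n=1)
      tree_sum(n=0)
      -> return 3
      tree_sum(n=0)
      -> return 3
    -> return 7
    tree_sum(n=1) -> return 7  (same call as traced above)
  -> return 15
  tree_sum(n=2) -> return 15  (same call as traced above)
-> return 31

Final answer: 31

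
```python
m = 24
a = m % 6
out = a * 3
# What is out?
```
Trace:
  m=24
  m=24, a=0
  m=24, a=0, out=0

Final answer: 0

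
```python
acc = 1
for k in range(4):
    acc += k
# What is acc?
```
Trace:
  acc=1
  acc=1, k=0
  acc=2, k=1
  acc=4, k=2
  acc=7, k=3

Final answer: 7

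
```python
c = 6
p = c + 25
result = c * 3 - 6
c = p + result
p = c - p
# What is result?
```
Trace:
  c=6
  c=6, p=31
  c=6, p=31, result=12
  c=43, p=31, result=12
  c=43, p=12, result=12

Final answer: 12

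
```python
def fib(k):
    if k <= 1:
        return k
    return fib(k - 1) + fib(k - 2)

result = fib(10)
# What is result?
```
Call trace (a repeated sub-call is expanded the first time; later identical calls just restate its return value):
fib(k=10)
  fib(k=9)
    fib(k=8)
      fib(k=7)
        fib(k=6)
          fib(k=5)
            fib(k=4)
              fib(k=3)
                fib(k=2)
                  fib(k=1)
                  -> return 1
                  fib(k=0)
                  -> return 0
                -> return 1
                fib(k=1)
                -> return 1
              -> return 2
              fib(k=2) -> return 1  (same call as traced above)
            -> return 3
            fib(k=3) -> return 2  (same call as traced above)
          -> return 5
          fib(k=4) -> return 3  (same call as traced above)
        -> return 8
        fib(k=5) -> return 5  (same call as traced above)
      -> return 13
      fib(k=6) -> return 8  (same call as traced above)
    -> return 21
    fib(k=7) -> return 13  (same call as traced above)
  -> return 34
  fib(k=8) -> return 21  (same call as traced above)
-> return 55

Final answer: 55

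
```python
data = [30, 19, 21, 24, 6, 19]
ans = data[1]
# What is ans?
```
Trace:
  data=[30, 19, 21, 24, 6, 19]
  data=[30, 19, 21, 24, 6, 19], ans=19

Final answer: 19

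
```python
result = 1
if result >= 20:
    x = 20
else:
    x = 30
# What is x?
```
Trace:
  result=1
  result=1, x=30

Final answer: 30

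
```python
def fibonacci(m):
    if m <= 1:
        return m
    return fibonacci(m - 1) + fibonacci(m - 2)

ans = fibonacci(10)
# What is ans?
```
Call trace (a repeated sub-call is expanded the first time; later identical calls just restate its return value):
fibonacci(m=10)
  fibonacci(m=9)
    fibonacci(m=8)
      fibonacci(m=7)
        fibonacci(m=6)
          fibonacci(m=5)
            fibonacci(m=4)
              fibonacci(m=3)
                fibonacci(m=2)
                  fibonacci(m=1)
                  -> return 1
                  fibonacci(m=0)
                  -> return 0
                -> return 1
                fibonacci(m=1)
                -> return 1
              -> return 2
              fibonacci(m=2) -> return 1  (same call as traced above)
            -> return 3
            fibonacci(m=3) -> return 2  (same call as traced above)
          -> return 5
          fibonacci(m=4) -> return 3  (same call as traced above)
        -> return 8
        fibonacci(m=5) -> return 5  (same call as traced above)
      -> return 13
      fibonacci(m=6) -> return 8  (same call as traced above)
    -> return 21
    fibonacci(m=7) -> return 13  (same call as traced above)
  -> return 34
  fibonacci(m=8) -> return 21  (same call as traced above)
-> return 55

Final answer: 55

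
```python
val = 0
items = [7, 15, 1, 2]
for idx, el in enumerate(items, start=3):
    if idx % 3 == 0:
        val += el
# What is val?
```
Trace:
  val=0
  val=7, idx=3, el=7
  val=7, idx=4, el=15
  val=7, idx=5, el=1
  val=9, idx=6, el=2

Final answer: 9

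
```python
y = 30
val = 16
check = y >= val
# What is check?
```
Trace:
  y=30
  y=30, val=16
  y=30, val=16, check=True

Final answer: True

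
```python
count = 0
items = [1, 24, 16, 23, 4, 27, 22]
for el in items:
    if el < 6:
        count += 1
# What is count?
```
Trace:
  count=0
  count=1, el=1
  count=1, el=24
  count=1, el=16
  count=1, el=23
  count=2, el=4
  count=2, el=27
  count=2, el=22

Final answer: 2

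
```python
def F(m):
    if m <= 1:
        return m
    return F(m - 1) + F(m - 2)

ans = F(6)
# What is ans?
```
Call trace (a repeated sub-call is expanded the first time; later identical calls just restate its return value):
F(m=6)
  F(m=5)
    F(m=4)
      F(m=3)
        F(m=2)
          F(m=1)
          -> return 1
          F(m=0)
          -> return 0
        -> return 1
        F(m=1)
        -> return 1
      -> return 2
      F(m=2) -> return 1  (same call as traced above)
    -> return 3
    F(m=3) -> return 2  (same call as traced above)
  -> return 5
  F(m=4) -> return 3  (same call as traced above)
-> return 8

Final answer: 8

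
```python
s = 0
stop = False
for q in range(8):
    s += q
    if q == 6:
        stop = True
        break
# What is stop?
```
Trace:
  s=0
  s=0, stop=False
  s=0, stop=False, q=0
  s=1, stop=False, q=1
  s=3, stop=False, q=2
  s=6, stop=False, q=3
  s=10, stop=False, q=4
  s=15, stop=False, q=5
  s=21, stop=True, q=6

Final answer: True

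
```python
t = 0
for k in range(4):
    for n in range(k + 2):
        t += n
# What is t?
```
Trace:
  t=0
  t=0, k=0, n=0
  t=1, k=0, n=1
  t=1, k=1, n=0
  t=2, k=1, n=1
  t=4, k=1, n=2
  t=4, k=2, n=0
  t=5, k=2, n=1
  t=7, k=2, n=2
  t=10, k=2, n=3
  t=10, k=3, n=0
  t=11, k=3, n=1
  t=13, k=3, n=2
  t=16, k=3, n=3
  t=20, k=3, n=4

Final answer: 20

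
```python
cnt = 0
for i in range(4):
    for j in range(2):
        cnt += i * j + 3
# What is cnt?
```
Trace:
  cnt=0
  cnt=3, i=0, j=0
  cnt=6, i=0, j=1
  cnt=9, i=1, j=0
  cnt=13, i=1, j=1
  cnt=16, i=2, j=0
  cnt=21, i=2, j=1
  cnt=24, i=3, j=0
  cnt=30, i=3, j=1

Final answer: 30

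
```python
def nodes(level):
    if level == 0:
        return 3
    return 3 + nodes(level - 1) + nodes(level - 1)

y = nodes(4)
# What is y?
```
Call trace (a repeated sub-call is expanded the first time; later identical calls just restate its return value):
nodes(level=4)
  nodes(level=3)
    nodes(level=2)
      nodes(level=1)
        nodes(level=0)
        -> return 3
        nodes(level=0)
        -> return 3
      -> return 9
      nodes(level=1) -> return 9  (same call as traced above)
    -> return 21
    nodes(level=2) -> return 21  (same call as traced above)
  -> return 45
  nodes(level=3) -> return 45  (same call as traced above)
-> return 93

Final answer: 93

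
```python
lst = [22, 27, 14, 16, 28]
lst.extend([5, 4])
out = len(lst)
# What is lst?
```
Trace:
  lst=[22, 27, 14, 16, 28]
  lst=[22, 27, 14, 16, 28, 5, 4]
  lst=[22, 27, 14, 16, 28, 5, 4], out=7

Final answer: [22, 27, 14, 16, 28, 5, 4]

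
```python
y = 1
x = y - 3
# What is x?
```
Trace:
  y=1
  y=1, x=-2

Final answer: -2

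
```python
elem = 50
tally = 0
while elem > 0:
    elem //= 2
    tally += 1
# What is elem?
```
Trace:
  elem=50
  elem=50, tally=0
  elem=25, tally=1
  elem=12, tally=2
  elem=6, tally=3
  elem=3, tally=4
  elem=1, tally=5
  elem=0, tally=6

Final answer: 0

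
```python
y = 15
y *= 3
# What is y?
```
Trace:
  y=15
  y=45

Final answer: 45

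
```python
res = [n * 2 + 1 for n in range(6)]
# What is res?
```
Trace:
  n=0
  n=1
  n=2
  n=3
  n=4
  n=5
  res=[1, 3, 5, 7, 9, 11]

Final answer: [1, 3, 5, 7, 9, 11]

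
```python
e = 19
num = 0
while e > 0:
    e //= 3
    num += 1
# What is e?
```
Trace:
  e=19
  e=19, num=0
  e=6, num=1
  e=2, num=2
  e=0, num=3

Final answer: 0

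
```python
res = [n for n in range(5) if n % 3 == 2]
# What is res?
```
Trace:
  n=0
  n=1
  n=2
  n=3
  n=4
  res=[2]

Final answer: [2]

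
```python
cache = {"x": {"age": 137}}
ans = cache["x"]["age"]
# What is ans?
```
Trace:
  cache={'x': {'age': 137}}
  cache={'x': {'age': 137}}, ans=137

Final answer: 137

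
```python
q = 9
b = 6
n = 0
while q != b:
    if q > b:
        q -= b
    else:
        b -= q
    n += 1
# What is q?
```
Trace:
  q=9
  q=9, b=6
  q=9, b=6, n=0
  q=3, b=6, n=1
  q=3, b=3, n=2

Final answer: 3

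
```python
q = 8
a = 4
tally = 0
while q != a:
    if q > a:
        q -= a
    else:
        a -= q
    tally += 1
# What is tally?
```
Trace:
  q=8
  q=8, a=4
  q=8, a=4, tally=0
  q=4, a=4, tally=1

Final answer: 1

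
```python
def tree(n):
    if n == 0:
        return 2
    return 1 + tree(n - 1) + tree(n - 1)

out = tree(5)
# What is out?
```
Call trace (a repeated sub-call is expanded the first time; later identical calls just restate its return value):
tree(n=5)
  tree(n=4)
    tree(n=3)
      tree(n=2)
        tree(n=1)
          tree(n=0)
          -> return 2
          tree(n=0)
          -> return 2
        -> return 5
        tree(n=1) -> return 5  (same call as traced above)
      -> return 11
      tree(n=2) -> return 11  (same call as traced above)
    -> return 23
    tree(n=3) -> return 23  (same call as traced above)
  -> return 47
  tree(n=4) -> return 47  (same call as traced above)
-> return 95

Final answer: 95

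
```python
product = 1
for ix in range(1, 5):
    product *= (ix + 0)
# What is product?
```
Trace:
  product=1
  product=1, ix=1
  product=2, ix=2
  product=6, ix=3
  product=24, ix=4

Final answer: 24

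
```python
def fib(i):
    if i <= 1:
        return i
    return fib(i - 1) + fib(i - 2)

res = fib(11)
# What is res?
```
Call trace (a repeated sub-call is expanded the first time; later identical calls just restate its return value):
fib(i=11)
  fib(i=10)
    fib(i=9)
      fib(i=8)
        fib(i=7)
          fib(i=6)
            fib(i=5)
              fib(i=4)
                fib(i=3)
                  fib(i=2)
                    fib(i=1)
                    -> return 1
                    fib(i=0)
                    -> return 0
                  -> return 1
                  fib(i=1)
                  -> return 1
                -> return 2
                fib(i=2) -> return 1  (same call as traced above)
              -> return 3
              fib(i=3) -> return 2  (same call as traced above)
            -> return 5
            fib(i=4) -> return 3  (same call as traced above)
          -> return 8
          fib(i=5) -> return 5  (same call as traced above)
        -> return 13
        fib(i=6) -> return 8  (same call as traced above)
      -> return 21
      fib(i=7) -> return 13  (same call as traced above)
    -> return 34
    fib(i=8) -> return 21  (same call as traced above)
  -> return 55
  fib(i=9) -> return 34  (same call as traced above)
-> return 89

Final answer: 89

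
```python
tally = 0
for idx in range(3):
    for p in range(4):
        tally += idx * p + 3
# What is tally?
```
Trace:
  tally=0
  tally=3, idx=0, p=0
  tally=6, idx=0, p=1
  tally=9, idx=0, p=2
  tally=12, idx=0, p=3
  tally=15, idx=1, p=0
  tally=19, idx=1, p=1
  tally=24, idx=1, p=2
  tally=30, idx=1, p=3
  tally=33, idx=2, p=0
  tally=38, idx=2, p=1
  tally=45, idx=2, p=2
  tally=54, idx=2, p=3

Final answer: 54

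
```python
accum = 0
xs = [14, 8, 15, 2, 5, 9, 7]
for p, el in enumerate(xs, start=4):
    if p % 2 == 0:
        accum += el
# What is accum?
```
Trace:
  accum=0
  accum=14, p=4, el=14
  accum=14, p=5, el=8
  accum=29, p=6, el=15
  accum=29, p=7, el=2
  accum=34, p=8, el=5
  accum=34, p=9, el=9
  accum=41, p=10, el=7

Final answer: 41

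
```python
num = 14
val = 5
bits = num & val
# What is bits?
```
Trace:
  num=14
  num=14, val=5
  num=14, val=5, bits=4

Final answer: 4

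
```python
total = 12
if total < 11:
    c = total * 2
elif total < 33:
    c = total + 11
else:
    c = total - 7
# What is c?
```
Trace:
  total=12
  total=12, c=23

Final answer: 23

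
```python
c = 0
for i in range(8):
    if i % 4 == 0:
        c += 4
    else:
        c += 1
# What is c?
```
Trace:
  c=0
  c=4, i=0
  c=5, i=1
  c=6, i=2
  c=7, i=3
  c=11, i=4
  c=12, i=5
  c=13, i=6
  c=14, i=7

Final answer: 14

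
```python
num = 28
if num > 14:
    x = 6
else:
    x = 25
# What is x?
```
Trace:
  num=28
  num=28, x=6

Final answer: 6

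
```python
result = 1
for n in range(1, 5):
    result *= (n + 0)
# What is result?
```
Trace:
  result=1
  result=1, n=1
  result=2, n=2
  result=6, n=3
  result=24, n=4

Final answer: 24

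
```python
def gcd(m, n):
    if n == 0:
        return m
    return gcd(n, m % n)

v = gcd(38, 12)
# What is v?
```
Call trace:
gcd(m=38, n=12)
  gcd(m=12, n=2)
    gcd(m=2, n=0)
    -> return 2
  -> return 2
-> return 2

Final answer: 2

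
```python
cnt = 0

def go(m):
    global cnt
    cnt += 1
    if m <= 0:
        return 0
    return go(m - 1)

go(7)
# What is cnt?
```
Call trace:
go(m=7)
  go(m=6)
    go(m=5)
      go(m=4)
        go(m=3)
          go(m=2)
            go(m=1)
              go(m=0)
              -> return 0
            -> return 0
          -> return 0
        -> return 0
      -> return 0
    -> return 0
  -> return 0
-> return 0

cnt is incremented once per call. go is entered once for each m = 7, 6, 5, 4, 3, 2, 1, 0 (the m <= 0 call returns without recursing), i.e. 7 + 1 calls.
cnt = 8

Final answer: 8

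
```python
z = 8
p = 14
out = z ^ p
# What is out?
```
Trace:
  z=8
  z=8, p=14
  z=8, p=14, out=6

Final answer: 6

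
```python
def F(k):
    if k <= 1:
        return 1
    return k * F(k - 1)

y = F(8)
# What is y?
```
Call trace:
F(k=8)
  F(k=7)
    F(k=6)
      F(k=5)
        F(k=4)
          F(k=3)
            F(k=2)
              F(k=1)
              -> return 1
            -> return 2
          -> return 6
        -> return 24
      -> return 120
    -> return 720
  -> return 5040
-> return 40320

Final answer: 40320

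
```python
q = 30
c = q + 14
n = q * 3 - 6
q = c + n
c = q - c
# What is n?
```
Trace:
  q=30
  q=30, c=44
  q=30, c=44, n=84
  q=128, c=44, n=84
  q=128, c=84, n=84

Final answer: 84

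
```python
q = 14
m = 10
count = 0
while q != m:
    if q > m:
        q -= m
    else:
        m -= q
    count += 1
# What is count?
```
Trace:
  q=14
  q=14, m=10
  q=14, m=10, count=0
  q=4, m=10, count=1
  q=4, m=6, count=2
  q=4, m=2, count=3
  q=2, m=2, count=4

Final answer: 4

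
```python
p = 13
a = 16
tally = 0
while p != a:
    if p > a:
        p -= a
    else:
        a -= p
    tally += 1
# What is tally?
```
Trace:
  p=13
  p=13, a=16
  p=13, a=16, tally=0
  p=13, a=3, tally=1
  p=10, a=3, tally=2
  p=7, a=3, tally=3
  p=4, a=3, tally=4
  p=1, a=3, tally=5
  p=1, a=2, tally=6
  p=1, a=1, tally=7

Final answer: 7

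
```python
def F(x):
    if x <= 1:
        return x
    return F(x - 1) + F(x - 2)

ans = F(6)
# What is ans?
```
Call trace (a repeated sub-call is expanded the first time; later identical calls just restate its return value):
F(x=6)
  F(x=5)
    F(x=4)
      F(x=3)
        F(x=2)
          F(x=1)
          -> return 1
          F(x=0)
          -> return 0
        -> return 1
        F(x=1)
        -> return 1
      -> return 2
      F(x=2) -> return 1  (same call as traced above)
    -> return 3
    F(x=3) -> return 2  (same call as traced above)
  -> return 5
  F(x=4) -> return 3  (same call as traced above)
-> return 8

Final answer: 8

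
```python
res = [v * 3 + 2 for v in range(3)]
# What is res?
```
Trace:
  v=0
  v=1
  v=2
  res=[2, 5, 8]

Final answer: [2, 5, 8]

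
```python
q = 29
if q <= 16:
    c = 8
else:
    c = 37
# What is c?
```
Trace:
  q=29
  q=29, c=37

Final answer: 37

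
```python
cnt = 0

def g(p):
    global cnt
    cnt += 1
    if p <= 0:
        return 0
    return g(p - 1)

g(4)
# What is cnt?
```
Call trace:
g(p=4)
  g(p=3)
    g(p=2)
      g(p=1)
        g(p=0)
        -> return 0
      -> return 0
    -> return 0
  -> return 0
-> return 0

cnt is incremented once per call. g is entered once for each p = 4, 3, 2, 1, 0 (the p <= 0 call returns without recursing), i.e. 4 + 1 calls.
cnt = 5

Final answer: 5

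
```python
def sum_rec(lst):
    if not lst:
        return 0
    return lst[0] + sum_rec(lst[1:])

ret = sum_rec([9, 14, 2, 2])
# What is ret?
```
Call trace:
sum_rec(lst=[9, 14, 2, 2])
  sum_rec(lst=[14, 2, 2])
    sum_rec(lst=[2, 2])
      sum_rec(lst=[2])
        sum_rec(lst=[])
        -> return 0
      -> return 2
    -> return 4
  -> return 18
-> return 27

Final answer: 27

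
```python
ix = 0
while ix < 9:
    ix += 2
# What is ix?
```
Trace:
  ix=0
  ix=2
  ix=4
  ix=6
  ix=8
  ix=10

Final answer: 10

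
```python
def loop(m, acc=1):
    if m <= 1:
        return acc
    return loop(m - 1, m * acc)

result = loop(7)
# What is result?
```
Call trace:
loop(m=7, acc=1)
  loop(m=6, acc=7)
    loop(m=5, acc=42)
      loop(m=4, acc=210)
        loop(m=3, acc=840)
          loop(m=2, acc=2520)
            loop(m=1, acc=5040)
            -> return 5040
          -> return 5040
        -> return 5040
      -> return 5040
    -> return 5040
  -> return 5040
-> return 5040

Final answer: 5040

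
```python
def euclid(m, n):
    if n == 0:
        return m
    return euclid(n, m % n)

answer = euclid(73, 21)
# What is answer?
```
Call trace:
euclid(m=73, n=21)
  euclid(m=21, n=10)
    euclid(m=10, n=1)
      euclid(m=1, n=0)
      -> return 1
    -> return 1
  -> return 1
-> return 1

Final answer: 1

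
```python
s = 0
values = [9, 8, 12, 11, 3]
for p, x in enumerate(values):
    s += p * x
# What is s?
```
Trace:
  s=0
  s=0, p=0, x=9
  s=8, p=1, x=8
  s=32, p=2, x=12
  s=65, p=3, x=11
  s=77, p=4, x=3

Final answer: 77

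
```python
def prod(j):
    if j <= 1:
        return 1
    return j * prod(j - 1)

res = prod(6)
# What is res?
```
Call trace:
prod(j=6)
  prod(j=5)
    prod(j=4)
      prod(j=3)
        prod(j=2)
          prod(j=1)
          -> return 1
        -> return 2
      -> return 6
    -> return 24
  -> return 120
-> return 720

Final answer: 720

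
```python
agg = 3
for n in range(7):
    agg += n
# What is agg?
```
Trace:
  agg=3
  agg=3, n=0
  agg=4, n=1
  agg=6, n=2
  agg=9, n=3
  agg=13, n=4
  agg=18, n=5
  agg=24, n=6

Final answer: 24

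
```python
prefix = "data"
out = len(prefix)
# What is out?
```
Trace:
  prefix='data'
  prefix='data', out=4

Final answer: 4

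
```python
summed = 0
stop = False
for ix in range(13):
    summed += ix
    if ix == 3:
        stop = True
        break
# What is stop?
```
Trace:
  summed=0
  summed=0, stop=False
  summed=0, stop=False, ix=0
  summed=1, stop=False, ix=1
  summed=3, stop=False, ix=2
  summed=6, stop=True, ix=3

Final answer: True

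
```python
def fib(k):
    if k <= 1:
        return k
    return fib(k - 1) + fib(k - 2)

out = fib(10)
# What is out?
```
Call trace (a repeated sub-call is expanded the first time; later identical calls just restate its return value):
fib(k=10)
  fib(k=9)
    fib(k=8)
      fib(k=7)
        fib(k=6)
          fib(k=5)
            fib(k=4)
              fib(k=3)
                fib(k=2)
                  fib(k=1)
                  -> return 1
                  fib(k=0)
                  -> return 0
                -> return 1
                fib(k=1)
                -> return 1
              -> return 2
              fib(k=2) -> return 1  (same call as traced above)
            -> return 3
            fib(k=3) -> return 2  (same call as traced above)
          -> return 5
          fib(k=4) -> return 3  (same call as traced above)
        -> return 8
        fib(k=5) -> return 5  (same call as traced above)
      -> return 13
      fib(k=6) -> return 8  (same call as traced above)
    -> return 21
    fib(k=7) -> return 13  (same call as traced above)
  -> return 34
  fib(k=8) -> return 21  (same call as traced above)
-> return 55

Final answer: 55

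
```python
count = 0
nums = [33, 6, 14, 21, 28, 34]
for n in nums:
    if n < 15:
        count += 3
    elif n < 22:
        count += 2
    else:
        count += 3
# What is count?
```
Trace:
  count=0
  count=3, n=33
  count=6, n=6
  count=9, n=14
  count=11, n=21
  count=14, n=28
  count=17, n=34

Final answer: 17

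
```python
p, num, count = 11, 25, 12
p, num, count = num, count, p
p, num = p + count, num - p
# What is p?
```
Trace:
  p=11, num=25, count=12
  p=25, num=12, count=11
  p=36, num=-13, count=11

Final answer: 36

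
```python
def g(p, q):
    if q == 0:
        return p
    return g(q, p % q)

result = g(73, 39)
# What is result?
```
Call trace:
g(p=73, q=39)
  g(p=39, q=34)
    g(p=34, q=5)
      g(p=5, q=4)
        g(p=4, q=1)
          g(p=1, q=0)
          -> return 1
        -> return 1
      -> return 1
    -> return 1
  -> return 1
-> return 1

Final answer: 1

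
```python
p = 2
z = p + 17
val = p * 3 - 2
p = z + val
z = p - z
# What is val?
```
Trace:
  p=2
  p=2, z=19
  p=2, z=19, val=4
  p=23, z=19, val=4
  p=23, z=4, val=4

Final answer: 4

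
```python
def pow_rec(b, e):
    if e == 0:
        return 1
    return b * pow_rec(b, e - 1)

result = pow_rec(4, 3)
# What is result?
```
Call trace:
pow_rec(b=4, e=3)
  pow_rec(b=4, e=2)
    pow_rec(b=4, e=1)
      pow_rec(b=4, e=0)
      -> return 1
    -> return 4
  -> return 16
-> return 64

Final answer: 64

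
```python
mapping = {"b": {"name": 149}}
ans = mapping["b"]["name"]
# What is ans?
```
Trace:
  mapping={'b': {'name': 149}}
  mapping={'b': {'name': 149}}, ans=149

Final answer: 149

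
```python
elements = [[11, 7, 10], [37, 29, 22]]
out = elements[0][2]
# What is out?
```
Trace:
  elements=[[11, 7, 10], [37, 29, 22]]
  elements=[[11, 7, 10], [37, 29, 22]], out=10

Final answer: 10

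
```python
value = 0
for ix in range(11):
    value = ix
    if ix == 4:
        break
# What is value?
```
Trace:
  value=0
  value=0, ix=0
  value=1, ix=1
  value=2, ix=2
  value=3, ix=3
  value=4, ix=4

Final answer: 4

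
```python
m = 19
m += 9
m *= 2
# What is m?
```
Trace:
  m=19
  m=28
  m=56

Final answer: 56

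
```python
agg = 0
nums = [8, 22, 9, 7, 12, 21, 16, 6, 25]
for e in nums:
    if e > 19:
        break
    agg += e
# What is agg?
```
Trace:
  agg=0
  agg=8, e=8
  agg=8, e=22

Final answer: 8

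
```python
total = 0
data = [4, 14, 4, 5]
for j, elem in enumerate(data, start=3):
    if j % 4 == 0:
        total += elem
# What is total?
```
Trace:
  total=0
  total=0, j=3, elem=4
  total=14, j=4, elem=14
  total=14, j=5, elem=4
  total=14, j=6, elem=5

Final answer: 14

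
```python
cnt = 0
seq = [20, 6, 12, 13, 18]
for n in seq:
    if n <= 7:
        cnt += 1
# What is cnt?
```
Trace:
  cnt=0
  cnt=0, n=20
  cnt=1, n=6
  cnt=1, n=12
  cnt=1, n=13
  cnt=1, n=18

Final answer: 1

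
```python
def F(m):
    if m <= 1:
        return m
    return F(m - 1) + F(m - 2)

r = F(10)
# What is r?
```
Call trace (a repeated sub-call is expanded the first time; later identical calls just restate its return value):
F(m=10)
  F(m=9)
    F(m=8)
      F(m=7)
        F(m=6)
          F(m=5)
            F(m=4)
              F(m=3)
                F(m=2)
                  F(m=1)
                  -> return 1
                  F(m=0)
                  -> return 0
                -> return 1
                F(m=1)
                -> return 1
              -> return 2
              F(m=2) -> return 1  (same call as traced above)
            -> return 3
            F(m=3) -> return 2  (same call as traced above)
          -> return 5
          F(m=4) -> return 3  (same call as traced above)
        -> return 8
        F(m=5) -> return 5  (same call as traced above)
      -> return 13
      F(m=6) -> return 8  (same call as traced above)
    -> return 21
    F(m=7) -> return 13  (same call as traced above)
  -> return 34
  F(m=8) -> return 21  (same call as traced above)
-> return 55

Final answer: 55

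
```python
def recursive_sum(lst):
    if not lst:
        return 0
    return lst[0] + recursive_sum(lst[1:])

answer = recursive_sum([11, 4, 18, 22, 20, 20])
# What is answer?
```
Call trace:
recursive_sum(lst=[11, 4, 18, 22, 20, 20])
  recursive_sum(lst=[4, 18, 22, 20, 20])
    recursive_sum(lst=[18, 22, 20, 20])
      recursive_sum(lst=[22, 20, 20])
        recursive_sum(lst=[20, 20])
          recursive_sum(lst=[20])
            recursive_sum(lst=[])
            -> return 0
          -> return 20
        -> return 40
      -> return 62
    -> return 80
  -> return 84
-> return 95

Final answer: 95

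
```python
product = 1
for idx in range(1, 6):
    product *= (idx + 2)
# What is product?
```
Trace:
  product=1
  product=3, idx=1
  product=12, idx=2
  product=60, idx=3
  product=360, idx=4
  product=2520, idx=5

Final answer: 2520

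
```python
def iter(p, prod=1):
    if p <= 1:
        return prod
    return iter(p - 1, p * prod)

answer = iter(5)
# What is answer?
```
Call trace:
iter(p=5, prod=1)
  iter(p=4, prod=5)
    iter(p=3, prod=20)
      iter(p=2, prod=60)
        iter(p=1, prod=120)
        -> return 120
      -> return 120
    -> return 120
  -> return 120
-> return 120

Final answer: 120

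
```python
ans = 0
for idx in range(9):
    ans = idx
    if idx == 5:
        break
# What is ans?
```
Trace:
  ans=0
  ans=0, idx=0
  ans=1, idx=1
  ans=2, idx=2
  ans=3, idx=3
  ans=4, idx=4
  ans=5, idx=5

Final answer: 5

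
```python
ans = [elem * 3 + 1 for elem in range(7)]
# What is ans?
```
Trace:
  elem=0
  elem=1
  elem=2
  elem=3
  elem=4
  elem=5
  elem=6
  ans=[1, 4, 7, 10, 13, 16, 19]

Final answer: [1, 4, 7, 10, 13, 16, 19]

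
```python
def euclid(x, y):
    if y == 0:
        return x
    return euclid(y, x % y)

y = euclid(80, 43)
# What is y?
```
Call trace:
euclid(x=80, y=43)
  euclid(x=43, y=37)
    euclid(x=37, y=6)
      euclid(x=6, y=1)
        euclid(x=1, y=0)
        -> return 1
      -> return 1
    -> return 1
  -> return 1
-> return 1

Final answer: 1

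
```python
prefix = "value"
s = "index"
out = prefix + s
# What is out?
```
Trace:
  prefix='value'
  prefix='value', s='index'
  prefix='value', s='index', out='valueindex'

Final answer: 'valueindex'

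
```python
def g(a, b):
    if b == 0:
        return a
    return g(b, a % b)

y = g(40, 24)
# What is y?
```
Call trace:
g(a=40, b=24)
  g(a=24, b=16)
    g(a=16, b=8)
      g(a=8, b=0)
      -> return 8
    -> return 8
  -> return 8
-> return 8

Final answer: 8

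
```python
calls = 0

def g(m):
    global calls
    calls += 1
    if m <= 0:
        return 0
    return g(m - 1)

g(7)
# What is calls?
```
Call trace:
g(m=7)
  g(m=6)
    g(m=5)
      g(m=4)
        g(m=3)
          g(m=2)
            g(m=1)
              g(m=0)
              -> return 0
            -> return 0
          -> return 0
        -> return 0
      -> return 0
    -> return 0
  -> return 0
-> return 0

calls is incremented once per call. g is entered once for each m = 7, 6, 5, 4, 3, 2, 1, 0 (the m <= 0 call returns without recursing), i.e. 7 + 1 calls.
calls = 8

Final answer: 8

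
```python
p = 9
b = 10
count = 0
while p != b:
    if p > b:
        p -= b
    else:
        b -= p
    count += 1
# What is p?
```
Trace:
  p=9
  p=9, b=10
  p=9, b=10, count=0
  p=9, b=1, count=1
  p=8, b=1, count=2
  p=7, b=1, count=3
  p=6, b=1, count=4
  p=5, b=1, count=5
  p=4, b=1, count=6
  p=3, b=1, count=7
  p=2, b=1, count=8
  p=1, b=1, count=9

Final answer: 1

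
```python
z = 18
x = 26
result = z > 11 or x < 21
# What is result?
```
Trace:
  z=18
  z=18, x=26
  z=18, x=26, result=True

Final answer: True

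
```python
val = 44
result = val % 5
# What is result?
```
Trace:
  val=44
  val=44, result=4

Final answer: 4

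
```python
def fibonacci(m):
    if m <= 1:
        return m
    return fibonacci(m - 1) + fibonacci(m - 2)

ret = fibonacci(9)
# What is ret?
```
Call trace (a repeated sub-call is expanded the first time; later identical calls just restate its return value):
fibonacci(m=9)
  fibonacci(m=8)
    fibonacci(m=7)
      fibonacci(m=6)
        fibonacci(m=5)
          fibonacci(m=4)
            fibonacci(m=3)
              fibonacci(m=2)
                fibonacci(m=1)
                -> return 1
                fibonacci(m=0)
                -> return 0
              -> return 1
              fibonacci(m=1)
              -> return 1
            -> return 2
            fibonacci(m=2) -> return 1  (same call as traced above)
          -> return 3
          fibonacci(m=3) -> return 2  (same call as traced above)
        -> return 5
        fibonacci(m=4) -> return 3  (same call as traced above)
      -> return 8
      fibonacci(m=5) -> return 5  (same call as traced above)
    -> return 13
    fibonacci(m=6) -> return 8  (same call as traced above)
  -> return 21
  fibonacci(m=7) -> return 13  (same call as traced above)
-> return 34

Final answer: 34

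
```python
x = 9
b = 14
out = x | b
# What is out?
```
Trace:
  x=9
  x=9, b=14
  x=9, b=14, out=15

Final answer: 15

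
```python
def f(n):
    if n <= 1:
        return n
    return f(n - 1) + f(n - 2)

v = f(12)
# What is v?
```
Call trace (a repeated sub-call is expanded the first time; later identical calls just restate its return value):
f(n=12)
  f(n=11)
    f(n=10)
      f(n=9)
        f(n=8)
          f(n=7)
            f(n=6)
              f(n=5)
                f(n=4)
                  f(n=3)
                    f(n=2)
                      f(n=1)
                      -> return 1
                      f(n=0)
                      -> return 0
                    -> return 1
                    f(n=1)
                    -> return 1
                  -> return 2
                  f(n=2) -> return 1  (same call as traced above)
                -> return 3
                f(n=3) -> return 2  (same call as traced above)
              -> return 5
              f(n=4) -> return 3  (same call as traced above)
            -> return 8
            f(n=5) -> return 5  (same call as traced above)
          -> return 13
          f(n=6) -> return 8  (same call as traced above)
        -> return 21
        f(n=7) -> return 13  (same call as traced above)
      -> return 34
      f(n=8) -> return 21  (same call as traced above)
    -> return 55
    f(n=9) -> return 34  (same call as traced above)
  -> return 89
  f(n=10) -> return 55  (same call as traced above)
-> return 144

Final answer: 144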